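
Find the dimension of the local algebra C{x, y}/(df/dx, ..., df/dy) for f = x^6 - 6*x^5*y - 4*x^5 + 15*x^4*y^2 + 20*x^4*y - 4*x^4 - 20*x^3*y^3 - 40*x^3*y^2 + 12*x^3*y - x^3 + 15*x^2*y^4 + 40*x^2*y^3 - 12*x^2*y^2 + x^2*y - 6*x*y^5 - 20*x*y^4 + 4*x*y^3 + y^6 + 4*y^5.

The Hessian of f at 0 has rank 0. Corank 2; j^3 = -x^2*(x - y) has shape L^2 M (L != M), so D-series; mu = 7 gives D_7.

7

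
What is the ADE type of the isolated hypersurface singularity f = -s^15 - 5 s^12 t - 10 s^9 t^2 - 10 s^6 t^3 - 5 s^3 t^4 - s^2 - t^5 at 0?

A_{4}

The Hessian of f at 0 is [[-2, 0], [0, 0]] with rank 1, so corank 1. A Groebner basis of the Jacobian ideal J(f) in C{s,t} is {t^4, s}; counting standard monomials gives mu = 4. Corank 1: A-series; mu = 4 gives A_4.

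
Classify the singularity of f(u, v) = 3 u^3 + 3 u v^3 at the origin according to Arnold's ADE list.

E_7

The Hessian of f at 0 has rank 0. Corank 2; j^3 = 3*u^3 is a perfect cube, so E-series; the 4-jet and mu = 7 give E_7.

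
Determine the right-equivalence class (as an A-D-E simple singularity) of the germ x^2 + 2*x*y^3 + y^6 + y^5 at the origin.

A_{4}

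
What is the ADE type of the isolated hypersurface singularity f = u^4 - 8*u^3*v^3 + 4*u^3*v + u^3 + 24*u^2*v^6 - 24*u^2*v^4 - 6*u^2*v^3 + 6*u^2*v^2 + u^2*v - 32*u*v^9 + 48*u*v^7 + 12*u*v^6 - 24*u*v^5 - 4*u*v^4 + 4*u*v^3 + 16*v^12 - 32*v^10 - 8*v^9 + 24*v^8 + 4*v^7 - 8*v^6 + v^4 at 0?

The Hessian of f at 0 is [[0, 0], [0, 0]] with rank 0, so corank 2. A Groebner basis of the Jacobian ideal J(f) in C{u,v} is {u*v^2, -u*v/4 + v^3, u^2 + u*v}; counting standard monomials gives mu = 5. Corank 2; j^3 = u^2*(u + v) has shape L^2 M (L != M), so D-series; mu = 5 gives D_5.

D_5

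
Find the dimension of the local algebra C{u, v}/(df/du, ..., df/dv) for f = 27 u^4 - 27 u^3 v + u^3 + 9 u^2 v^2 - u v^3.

7

The Hessian of f at 0 has rank 0. Corank 2; j^3 = u^3 is a perfect cube, so E-series; the 4-jet and mu = 7 give E_7.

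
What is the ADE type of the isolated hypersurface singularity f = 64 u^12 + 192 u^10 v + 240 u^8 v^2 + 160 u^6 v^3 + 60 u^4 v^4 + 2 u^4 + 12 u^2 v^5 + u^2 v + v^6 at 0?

D7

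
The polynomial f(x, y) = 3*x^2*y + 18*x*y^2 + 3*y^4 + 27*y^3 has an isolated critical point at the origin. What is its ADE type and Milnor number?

Type D_5, Milnor number mu = 5.

The Hessian of f at 0 is [[0, 0], [0, 0]] with rank 0, so corank 2. A Groebner basis of the Jacobian ideal J(f) in C{x,y} is {x^3 - 27*x^2/4 + 243*y^2/4, x^2/4 + y^3 - 9*y^2/4, x*y + 3*y^2}; counting standard monomials gives mu = 5. Corank 2; j^3 = 3*y*(x + 3*y)^2 has shape L^2 M (L != M), so D-series; mu = 5 gives D_5.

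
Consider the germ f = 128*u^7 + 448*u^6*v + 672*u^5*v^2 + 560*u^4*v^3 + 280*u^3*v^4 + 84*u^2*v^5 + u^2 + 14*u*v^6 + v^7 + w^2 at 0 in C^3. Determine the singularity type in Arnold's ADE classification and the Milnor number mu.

Type A6, Milnor number mu = 6.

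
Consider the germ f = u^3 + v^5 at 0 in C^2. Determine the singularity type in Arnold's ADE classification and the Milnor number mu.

Type E_{8}, Milnor number mu = 8.

The Hessian of f at 0 has rank 0. Corank 2; j^3 = u^3 is a perfect cube, so E-series; the 5-jet and mu = 8 give E_8.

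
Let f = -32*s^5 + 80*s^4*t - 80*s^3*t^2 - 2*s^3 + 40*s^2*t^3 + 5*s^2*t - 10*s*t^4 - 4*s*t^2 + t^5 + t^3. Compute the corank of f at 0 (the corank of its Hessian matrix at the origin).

2

Hessian at 0 has rank 0.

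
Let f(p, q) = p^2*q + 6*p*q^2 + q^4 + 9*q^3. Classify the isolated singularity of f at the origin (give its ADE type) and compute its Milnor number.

Type D_{5}, Milnor number mu = 5.

The Hessian of f at 0 has rank 0. Corank 2; j^3 = q*(p + 3*q)^2 has shape L^2 M (L != M), so D-series; mu = 5 gives D_5.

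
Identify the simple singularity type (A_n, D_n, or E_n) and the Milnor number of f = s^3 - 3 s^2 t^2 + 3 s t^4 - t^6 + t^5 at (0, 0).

The Hessian of f at 0 has rank 0. Corank 2; j^3 = s^3 is a perfect cube, so E-series; the 5-jet and mu = 8 give E_8.

Type E8, Milnor number mu = 8.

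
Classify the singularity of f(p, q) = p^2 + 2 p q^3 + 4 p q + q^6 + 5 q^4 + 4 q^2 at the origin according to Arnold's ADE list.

A3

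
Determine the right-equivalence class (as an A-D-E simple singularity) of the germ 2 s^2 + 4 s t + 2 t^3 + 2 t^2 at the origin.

The Hessian of f at 0 has rank 1. Corank 1: A-series; mu = 2 gives A_2.

A_{2}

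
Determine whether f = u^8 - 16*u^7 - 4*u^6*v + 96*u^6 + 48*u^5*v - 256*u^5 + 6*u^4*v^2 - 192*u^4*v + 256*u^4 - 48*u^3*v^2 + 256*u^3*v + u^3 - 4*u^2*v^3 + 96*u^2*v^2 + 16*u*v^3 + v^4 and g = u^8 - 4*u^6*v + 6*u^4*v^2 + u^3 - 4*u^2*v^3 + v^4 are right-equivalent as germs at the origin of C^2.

Yes.

The Hessian of f at 0 has rank 0. Corank 2; j^3 = u^3 is a perfect cube, so E-series; the 4-jet and mu = 6 give E_6. The Hessian of g at 0 has rank 0. Corank 2; j^3 = u^3 is a perfect cube, so E-series; the 4-jet and mu = 6 give E_6. Both have type E_6, hence right-equivalent.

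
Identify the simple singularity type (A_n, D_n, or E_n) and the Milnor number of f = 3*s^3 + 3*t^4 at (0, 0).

Type E_6, Milnor number mu = 6.

The Hessian of f at 0 is [[0, 0], [0, 0]] with rank 0, so corank 2. A Groebner basis of the Jacobian ideal J(f) in C{s,t} is {t^3, s^2}; counting standard monomials gives mu = 6. Corank 2; j^3 = 3*s^3 is a perfect cube, so E-series; the 4-jet and mu = 6 give E_6.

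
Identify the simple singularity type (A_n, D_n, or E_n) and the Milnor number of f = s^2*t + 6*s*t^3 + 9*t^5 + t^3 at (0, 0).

The Hessian of f at 0 has rank 0. Corank 2; j^3 = t*(s^2 + t^2) splits into three distinct lines over C (the quadratic factor has nonzero discriminant), so D_4.

Type D4, Milnor number mu = 4.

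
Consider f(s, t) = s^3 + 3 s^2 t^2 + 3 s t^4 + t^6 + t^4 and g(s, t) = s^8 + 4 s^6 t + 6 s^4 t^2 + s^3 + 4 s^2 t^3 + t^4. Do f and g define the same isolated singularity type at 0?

Yes.

The Hessian of f at 0 has rank 0. Corank 2; j^3 = s^3 is a perfect cube, so E-series; the 4-jet and mu = 6 give E_6. The Hessian of g at 0 has rank 0. Corank 2; j^3 = s^3 is a perfect cube, so E-series; the 4-jet and mu = 6 give E_6. Both have type E_6, hence right-equivalent.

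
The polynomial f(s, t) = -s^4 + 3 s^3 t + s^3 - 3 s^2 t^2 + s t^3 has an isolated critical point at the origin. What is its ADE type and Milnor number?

Type E_7, Milnor number mu = 7.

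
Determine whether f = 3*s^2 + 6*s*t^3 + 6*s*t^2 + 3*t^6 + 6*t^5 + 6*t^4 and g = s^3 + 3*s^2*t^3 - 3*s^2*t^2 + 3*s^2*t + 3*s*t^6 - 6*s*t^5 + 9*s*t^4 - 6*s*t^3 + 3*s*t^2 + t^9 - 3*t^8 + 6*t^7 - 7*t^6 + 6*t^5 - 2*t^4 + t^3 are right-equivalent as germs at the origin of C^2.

The Hessian of f at 0 is [[6, 0], [0, 0]] with rank 1, so corank 1. A Groebner basis of the Jacobian ideal J(f) in C{s,t} is {s^2, s*t, s + t^2}; counting standard monomials gives mu = 3. Corank 1: A-series; mu = 3 gives A_3. The Hessian of g at 0 is [[0, 0], [0, 0]] with rank 0, so corank 2. A Groebner basis of the Jacobian ideal J(g) in C{s,t} is {s^3 - 3*s^2/2 - 3*s*t - 3*t^2/2, s^2*t + s^2 + 2*s*t + t^2, -s^2/2 + s*t^2 - s*t - t^2/2, t^3}; counting standard monomials gives mu = 6. Corank 2; j^3 = (s + t)^3 is a perfect cube, so E-series; the 4-jet and mu = 6 give E_6. f is A_3 but g is E_6, hence not right-equivalent.

No.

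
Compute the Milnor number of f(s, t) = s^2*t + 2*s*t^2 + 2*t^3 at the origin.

The Hessian of f at 0 has rank 0. Corank 2; j^3 = t*(s^2 + 2*s*t + 2*t^2) splits into three distinct lines over C (the quadratic factor has nonzero discriminant), so D_4.

4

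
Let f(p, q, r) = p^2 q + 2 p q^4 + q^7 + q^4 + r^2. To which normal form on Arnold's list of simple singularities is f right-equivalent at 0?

D_5

The Hessian of f at 0 has rank 1. Corank 2; j^3 = p^2*q has shape L^2 M (L != M), so D-series; mu = 5 gives D_5.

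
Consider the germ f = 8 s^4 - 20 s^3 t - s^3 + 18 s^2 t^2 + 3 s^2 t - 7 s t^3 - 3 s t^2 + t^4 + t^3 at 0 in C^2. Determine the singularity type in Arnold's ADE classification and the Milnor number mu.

Type E_7, Milnor number mu = 7.

The Hessian of f at 0 is [[0, 0], [0, 0]] with rank 0, so corank 2. A Groebner basis of the Jacobian ideal J(f) in C{s,t} is {3*s^2/4 - 3*s*t/2 + t^4 - t^3/4 + 3*t^2/4, s^3 - 9*s^2/4 + 9*s*t/2 - t^3/4 - 9*t^2/4, s^2*t - 7*s^2/4 + 7*s*t/2 - 5*t^3/12 - 7*t^2/4, -s^2 + s*t^2 + 2*s*t - 2*t^3/3 - t^2}; counting standard monomials gives mu = 7. Corank 2; j^3 = -(s - t)^3 is a perfect cube, so E-series; the 4-jet and mu = 7 give E_7.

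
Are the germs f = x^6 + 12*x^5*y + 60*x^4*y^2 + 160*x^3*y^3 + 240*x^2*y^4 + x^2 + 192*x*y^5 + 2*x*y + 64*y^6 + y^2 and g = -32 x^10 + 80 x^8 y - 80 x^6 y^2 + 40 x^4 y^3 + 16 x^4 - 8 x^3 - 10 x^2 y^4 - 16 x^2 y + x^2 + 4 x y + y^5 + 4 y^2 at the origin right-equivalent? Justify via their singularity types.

The Hessian of f at 0 has rank 1. Corank 1: A-series; mu = 5 gives A_5. The Hessian of g at 0 has rank 1. Corank 1: A-series; mu = 4 gives A_4. f is A_5 but g is A_4, hence not right-equivalent.

No.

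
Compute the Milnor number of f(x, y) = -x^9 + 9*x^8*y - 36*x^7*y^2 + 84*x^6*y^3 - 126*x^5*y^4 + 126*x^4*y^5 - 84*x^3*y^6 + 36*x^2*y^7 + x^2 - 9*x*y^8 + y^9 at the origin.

8

The Hessian of f at 0 has rank 1. Corank 1: A-series; mu = 8 gives A_8.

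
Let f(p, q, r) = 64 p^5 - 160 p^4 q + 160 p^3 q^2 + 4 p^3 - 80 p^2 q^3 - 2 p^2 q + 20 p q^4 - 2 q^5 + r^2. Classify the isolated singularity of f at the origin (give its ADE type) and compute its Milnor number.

Type D_6, Milnor number mu = 6.

The Hessian of f at 0 is [[0, 0, 0], [0, 0, 0], [0, 0, 2]] with rank 1, so corank 2. A Groebner basis of the Jacobian ideal J(f) in C{p,q,r} is {p*q/10 + q^4, p*q^2, p^2 - p*q/2, r}; counting standard monomials gives mu = 6. Corank 2; j^3 = 2*p^2*(2*p - q) has shape L^2 M (L != M), so D-series; mu = 6 gives D_6.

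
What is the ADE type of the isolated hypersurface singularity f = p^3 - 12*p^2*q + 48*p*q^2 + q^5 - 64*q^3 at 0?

E_{8}

The Hessian of f at 0 has rank 0. Corank 2; j^3 = (p - 4*q)^3 is a perfect cube, so E-series; the 5-jet and mu = 8 give E_8.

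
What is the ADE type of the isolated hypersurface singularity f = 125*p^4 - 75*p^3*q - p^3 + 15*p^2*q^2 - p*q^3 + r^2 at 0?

E_{7}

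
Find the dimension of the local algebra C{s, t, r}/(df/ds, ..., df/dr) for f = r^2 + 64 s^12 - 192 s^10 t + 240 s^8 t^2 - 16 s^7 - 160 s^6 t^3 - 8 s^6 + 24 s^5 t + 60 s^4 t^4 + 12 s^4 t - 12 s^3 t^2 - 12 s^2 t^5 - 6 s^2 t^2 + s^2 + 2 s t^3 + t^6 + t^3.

The Hessian of f at 0 has rank 2. Corank 1: A-series; mu = 2 gives A_2.

2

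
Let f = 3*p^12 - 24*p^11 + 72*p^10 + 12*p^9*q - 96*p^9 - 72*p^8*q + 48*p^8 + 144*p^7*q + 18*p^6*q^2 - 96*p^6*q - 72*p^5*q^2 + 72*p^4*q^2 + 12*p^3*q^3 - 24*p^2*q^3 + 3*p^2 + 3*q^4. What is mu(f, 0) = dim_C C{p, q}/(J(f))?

The Hessian of f at 0 is [[6, 0], [0, 0]] with rank 1, so corank 1. A Groebner basis of the Jacobian ideal J(f) in C{p,q} is {q^3, p}; counting standard monomials gives mu = 3. Corank 1: A-series; mu = 3 gives A_3.

3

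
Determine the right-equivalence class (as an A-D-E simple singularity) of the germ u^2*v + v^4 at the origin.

The Hessian of f at 0 is [[0, 0], [0, 0]] with rank 0, so corank 2. A Groebner basis of the Jacobian ideal J(f) in C{u,v} is {u^3, u^2/4 + v^3, u*v}; counting standard monomials gives mu = 5. Corank 2; j^3 = u^2*v has shape L^2 M (L != M), so D-series; mu = 5 gives D_5.

D_5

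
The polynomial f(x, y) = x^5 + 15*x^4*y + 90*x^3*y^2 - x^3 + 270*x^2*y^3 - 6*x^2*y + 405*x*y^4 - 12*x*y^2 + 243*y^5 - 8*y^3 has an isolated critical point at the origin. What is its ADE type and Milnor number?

Type E_8, Milnor number mu = 8.

The Hessian of f at 0 has rank 0. Corank 2; j^3 = -(x + 2*y)^3 is a perfect cube, so E-series; the 5-jet and mu = 8 give E_8.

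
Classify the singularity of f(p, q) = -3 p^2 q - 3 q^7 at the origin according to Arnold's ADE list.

D_8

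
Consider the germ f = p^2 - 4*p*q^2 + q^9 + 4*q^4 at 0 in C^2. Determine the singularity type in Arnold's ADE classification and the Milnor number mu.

Type A_8, Milnor number mu = 8.

The Hessian of f at 0 has rank 1. Corank 1: A-series; mu = 8 gives A_8.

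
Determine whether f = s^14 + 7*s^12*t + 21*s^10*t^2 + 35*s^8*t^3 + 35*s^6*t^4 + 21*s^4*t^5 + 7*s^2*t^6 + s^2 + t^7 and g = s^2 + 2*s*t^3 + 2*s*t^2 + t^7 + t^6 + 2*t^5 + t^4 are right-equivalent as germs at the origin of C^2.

Yes.

The Hessian of f at 0 has rank 1. Corank 1: A-series; mu = 6 gives A_6. The Hessian of g at 0 has rank 1. Corank 1: A-series; mu = 6 gives A_6. Both have type A_6, hence right-equivalent.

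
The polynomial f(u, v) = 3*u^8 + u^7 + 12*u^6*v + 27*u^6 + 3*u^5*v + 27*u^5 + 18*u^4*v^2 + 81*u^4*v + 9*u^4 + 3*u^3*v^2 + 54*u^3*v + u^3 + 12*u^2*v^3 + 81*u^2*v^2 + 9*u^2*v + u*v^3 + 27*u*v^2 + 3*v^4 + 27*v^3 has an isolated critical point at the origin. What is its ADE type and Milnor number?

Type E_{7}, Milnor number mu = 7.

The Hessian of f at 0 has rank 0. Corank 2; j^3 = (u + 3*v)^3 is a perfect cube, so E-series; the 4-jet and mu = 7 give E_7.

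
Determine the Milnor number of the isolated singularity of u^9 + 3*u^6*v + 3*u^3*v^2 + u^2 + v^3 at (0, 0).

The Hessian of f at 0 is [[2, 0], [0, 0]] with rank 1, so corank 1. A Groebner basis of the Jacobian ideal J(f) in C{u,v} is {v^2, u}; counting standard monomials gives mu = 2. Corank 1: A-series; mu = 2 gives A_2.

2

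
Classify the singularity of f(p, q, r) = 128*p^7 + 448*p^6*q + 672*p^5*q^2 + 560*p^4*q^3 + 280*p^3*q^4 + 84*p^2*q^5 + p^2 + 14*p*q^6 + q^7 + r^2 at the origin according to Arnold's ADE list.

A_{6}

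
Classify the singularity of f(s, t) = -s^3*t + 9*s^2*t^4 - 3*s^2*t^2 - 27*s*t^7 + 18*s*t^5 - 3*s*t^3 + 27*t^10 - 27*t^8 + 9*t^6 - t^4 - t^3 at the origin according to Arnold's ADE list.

E7

The Hessian of f at 0 is [[0, 0], [0, 0]] with rank 0, so corank 2. A Groebner basis of the Jacobian ideal J(f) in C{s,t} is {s^3 - 3*s*t^2 + 3*t^2, s^2*t + 2*s*t^2, t^3}; counting standard monomials gives mu = 7. Corank 2; j^3 = -t^3 is a perfect cube, so E-series; the 4-jet and mu = 7 give E_7.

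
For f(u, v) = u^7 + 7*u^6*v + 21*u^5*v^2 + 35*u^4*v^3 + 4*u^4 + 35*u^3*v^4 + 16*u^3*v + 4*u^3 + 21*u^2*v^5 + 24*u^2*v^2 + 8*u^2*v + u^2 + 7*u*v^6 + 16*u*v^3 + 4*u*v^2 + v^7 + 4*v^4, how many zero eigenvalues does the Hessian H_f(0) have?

1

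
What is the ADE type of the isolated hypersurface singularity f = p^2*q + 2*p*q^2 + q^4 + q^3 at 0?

D5

The Hessian of f at 0 has rank 0. Corank 2; j^3 = q*(p + q)^2 has shape L^2 M (L != M), so D-series; mu = 5 gives D_5.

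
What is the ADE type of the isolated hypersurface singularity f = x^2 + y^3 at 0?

The Hessian of f at 0 is [[2, 0], [0, 0]] with rank 1, so corank 1. A Groebner basis of the Jacobian ideal J(f) in C{x,y} is {y^2, x}; counting standard monomials gives mu = 2. Corank 1: A-series; mu = 2 gives A_2.

A_2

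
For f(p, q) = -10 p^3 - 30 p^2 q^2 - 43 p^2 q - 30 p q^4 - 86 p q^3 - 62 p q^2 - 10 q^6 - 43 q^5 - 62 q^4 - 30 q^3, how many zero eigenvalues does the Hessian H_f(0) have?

2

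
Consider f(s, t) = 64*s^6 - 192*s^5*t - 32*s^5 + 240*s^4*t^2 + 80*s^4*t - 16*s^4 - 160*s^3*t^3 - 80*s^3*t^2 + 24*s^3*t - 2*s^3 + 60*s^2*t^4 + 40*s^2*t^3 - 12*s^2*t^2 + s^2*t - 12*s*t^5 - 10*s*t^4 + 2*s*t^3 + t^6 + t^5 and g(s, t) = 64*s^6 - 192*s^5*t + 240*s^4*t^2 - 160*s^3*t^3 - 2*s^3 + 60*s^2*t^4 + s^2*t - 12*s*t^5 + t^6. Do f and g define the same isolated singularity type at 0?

Yes.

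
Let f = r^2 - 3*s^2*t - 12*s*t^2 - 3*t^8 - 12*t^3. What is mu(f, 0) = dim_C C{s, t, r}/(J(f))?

9

The Hessian of f at 0 has rank 1. Corank 2; j^3 = -3*t*(s + 2*t)^2 has shape L^2 M (L != M), so D-series; mu = 9 gives D_9.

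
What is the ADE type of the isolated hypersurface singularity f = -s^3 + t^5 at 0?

The Hessian of f at 0 has rank 0. Corank 2; j^3 = -s^3 is a perfect cube, so E-series; the 5-jet and mu = 8 give E_8.

E_{8}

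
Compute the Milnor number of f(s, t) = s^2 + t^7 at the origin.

The Hessian of f at 0 has rank 1. Corank 1: A-series; mu = 6 gives A_6.

6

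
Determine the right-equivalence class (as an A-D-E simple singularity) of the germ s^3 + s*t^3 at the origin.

E_7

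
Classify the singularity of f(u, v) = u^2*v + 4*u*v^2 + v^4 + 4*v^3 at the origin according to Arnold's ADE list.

D5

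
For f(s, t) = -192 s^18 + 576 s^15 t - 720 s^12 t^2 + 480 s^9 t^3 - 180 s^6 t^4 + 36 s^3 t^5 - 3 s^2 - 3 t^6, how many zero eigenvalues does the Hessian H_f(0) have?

1

The Hessian at 0 is [[-6, 0], [0, 0]] of rank 1; hence corank 1.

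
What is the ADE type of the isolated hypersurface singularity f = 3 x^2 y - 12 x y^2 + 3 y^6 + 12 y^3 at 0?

D_{7}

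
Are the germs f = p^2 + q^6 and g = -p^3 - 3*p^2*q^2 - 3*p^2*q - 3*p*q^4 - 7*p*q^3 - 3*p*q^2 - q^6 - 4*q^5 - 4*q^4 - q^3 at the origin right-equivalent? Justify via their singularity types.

No.

The Hessian of f at 0 has rank 1. Corank 1: A-series; mu = 5 gives A_5. The Hessian of g at 0 has rank 0. Corank 2; j^3 = -(p + q)^3 is a perfect cube, so E-series; the 4-jet and mu = 7 give E_7. f is A_5 but g is E_7, hence not right-equivalent.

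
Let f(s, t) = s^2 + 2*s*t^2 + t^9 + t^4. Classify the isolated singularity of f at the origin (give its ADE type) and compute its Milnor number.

Type A_8, Milnor number mu = 8.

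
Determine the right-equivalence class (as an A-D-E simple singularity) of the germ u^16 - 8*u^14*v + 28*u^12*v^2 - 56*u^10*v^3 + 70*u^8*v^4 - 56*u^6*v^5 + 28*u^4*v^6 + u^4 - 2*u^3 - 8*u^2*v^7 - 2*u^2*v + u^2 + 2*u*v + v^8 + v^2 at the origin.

The Hessian of f at 0 has rank 1. Corank 1: A-series; mu = 7 gives A_7.

A_7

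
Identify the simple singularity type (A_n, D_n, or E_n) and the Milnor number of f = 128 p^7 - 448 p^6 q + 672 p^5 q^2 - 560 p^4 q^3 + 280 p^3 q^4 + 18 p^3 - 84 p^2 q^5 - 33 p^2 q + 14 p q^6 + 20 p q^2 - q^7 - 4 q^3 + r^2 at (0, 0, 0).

Type D_8, Milnor number mu = 8.

The Hessian of f at 0 has rank 1. Corank 2; j^3 = (2*p - q)*(3*p - 2*q)^2 has shape L^2 M (L != M), so D-series; mu = 8 gives D_8.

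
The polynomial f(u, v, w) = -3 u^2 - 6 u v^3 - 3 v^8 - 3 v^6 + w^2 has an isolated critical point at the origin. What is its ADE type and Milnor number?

Type A_7, Milnor number mu = 7.

The Hessian of f at 0 has rank 2. Corank 1: A-series; mu = 7 gives A_7.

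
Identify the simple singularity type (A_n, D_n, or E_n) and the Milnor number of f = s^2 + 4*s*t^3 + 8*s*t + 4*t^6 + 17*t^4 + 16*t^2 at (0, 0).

The Hessian of f at 0 is [[2, 8], [8, 32]] with rank 1, so corank 1. A Groebner basis of the Jacobian ideal J(f) in C{s,t} is {t^3, s + 4*t}; counting standard monomials gives mu = 3. Corank 1: A-series; mu = 3 gives A_3.

Type A3, Milnor number mu = 3.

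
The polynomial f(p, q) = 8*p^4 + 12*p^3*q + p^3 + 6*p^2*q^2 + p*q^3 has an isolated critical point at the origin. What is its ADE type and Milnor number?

Type E_{7}, Milnor number mu = 7.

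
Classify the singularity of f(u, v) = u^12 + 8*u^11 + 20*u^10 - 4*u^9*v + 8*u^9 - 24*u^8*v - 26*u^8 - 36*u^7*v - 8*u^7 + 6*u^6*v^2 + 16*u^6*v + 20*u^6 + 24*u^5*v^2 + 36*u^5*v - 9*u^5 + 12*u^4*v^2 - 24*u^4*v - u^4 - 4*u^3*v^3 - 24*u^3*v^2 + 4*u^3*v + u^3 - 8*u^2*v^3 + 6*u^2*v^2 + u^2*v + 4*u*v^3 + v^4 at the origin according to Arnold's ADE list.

D_{5}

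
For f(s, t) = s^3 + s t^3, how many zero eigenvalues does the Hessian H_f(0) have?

2

The Hessian at 0 is [[0, 0], [0, 0]] of rank 0; hence corank 2.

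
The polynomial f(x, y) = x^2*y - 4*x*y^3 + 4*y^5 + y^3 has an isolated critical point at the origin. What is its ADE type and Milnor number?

Type D4, Milnor number mu = 4.

The Hessian of f at 0 has rank 0. Corank 2; j^3 = y*(x^2 + y^2) splits into three distinct lines over C (the quadratic factor has nonzero discriminant), so D_4.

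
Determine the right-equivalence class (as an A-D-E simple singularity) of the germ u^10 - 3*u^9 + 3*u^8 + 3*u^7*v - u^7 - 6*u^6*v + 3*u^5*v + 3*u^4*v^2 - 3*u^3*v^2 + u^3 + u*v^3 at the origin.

E7

The Hessian of f at 0 is [[0, 0], [0, 0]] with rank 0, so corank 2. A Groebner basis of the Jacobian ideal J(f) in C{u,v} is {u^3, u*v^2, 3*u^2 + v^3}; counting standard monomials gives mu = 7. Corank 2; j^3 = u^3 is a perfect cube, so E-series; the 4-jet and mu = 7 give E_7.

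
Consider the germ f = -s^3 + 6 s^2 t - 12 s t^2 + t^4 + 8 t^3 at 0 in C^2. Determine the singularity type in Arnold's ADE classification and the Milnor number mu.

Type E_6, Milnor number mu = 6.

The Hessian of f at 0 is [[0, 0], [0, 0]] with rank 0, so corank 2. A Groebner basis of the Jacobian ideal J(f) in C{s,t} is {t^3, s^2 - 4*s*t + 4*t^2}; counting standard monomials gives mu = 6. Corank 2; j^3 = -(s - 2*t)^3 is a perfect cube, so E-series; the 4-jet and mu = 6 give E_6.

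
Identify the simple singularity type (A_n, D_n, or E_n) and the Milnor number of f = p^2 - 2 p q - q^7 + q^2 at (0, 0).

Type A_6, Milnor number mu = 6.

The Hessian of f at 0 has rank 1. Corank 1: A-series; mu = 6 gives A_6.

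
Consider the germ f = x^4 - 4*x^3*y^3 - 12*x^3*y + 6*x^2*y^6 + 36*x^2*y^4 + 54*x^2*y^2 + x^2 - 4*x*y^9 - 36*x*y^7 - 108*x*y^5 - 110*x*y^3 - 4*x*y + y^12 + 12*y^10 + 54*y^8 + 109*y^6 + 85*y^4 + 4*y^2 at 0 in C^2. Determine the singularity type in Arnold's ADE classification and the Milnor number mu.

Type A_3, Milnor number mu = 3.

The Hessian of f at 0 has rank 1. Corank 1: A-series; mu = 3 gives A_3.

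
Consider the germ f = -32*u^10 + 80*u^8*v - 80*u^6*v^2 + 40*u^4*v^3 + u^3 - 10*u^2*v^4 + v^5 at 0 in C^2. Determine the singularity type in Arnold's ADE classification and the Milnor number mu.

Type E_{8}, Milnor number mu = 8.

The Hessian of f at 0 has rank 0. Corank 2; j^3 = u^3 is a perfect cube, so E-series; the 5-jet and mu = 8 give E_8.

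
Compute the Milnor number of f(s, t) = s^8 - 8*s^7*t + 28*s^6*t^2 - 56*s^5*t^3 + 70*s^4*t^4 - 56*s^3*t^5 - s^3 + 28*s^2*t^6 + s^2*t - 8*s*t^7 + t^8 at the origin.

The Hessian of f at 0 is [[0, 0], [0, 0]] with rank 0, so corank 2. A Groebner basis of the Jacobian ideal J(f) in C{s,t} is {s*t/8 + t^7, s*t^2, s^2 - s*t}; counting standard monomials gives mu = 9. Corank 2; j^3 = -s^2*(s - t) has shape L^2 M (L != M), so D-series; mu = 9 gives D_9.

9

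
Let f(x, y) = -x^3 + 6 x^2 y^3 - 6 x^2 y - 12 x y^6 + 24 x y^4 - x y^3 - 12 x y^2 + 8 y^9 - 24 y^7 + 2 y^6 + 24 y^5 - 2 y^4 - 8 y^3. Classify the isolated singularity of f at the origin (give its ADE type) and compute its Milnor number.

The Hessian of f at 0 has rank 0. Corank 2; j^3 = -(x + 2*y)^3 is a perfect cube, so E-series; the 4-jet and mu = 7 give E_7.

Type E_{7}, Milnor number mu = 7.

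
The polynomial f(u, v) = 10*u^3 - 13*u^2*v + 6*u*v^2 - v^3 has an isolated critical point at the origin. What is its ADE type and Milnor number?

Type D4, Milnor number mu = 4.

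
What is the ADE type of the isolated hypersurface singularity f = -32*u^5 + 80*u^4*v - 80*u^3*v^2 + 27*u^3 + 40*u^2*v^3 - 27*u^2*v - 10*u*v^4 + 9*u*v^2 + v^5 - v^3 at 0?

The Hessian of f at 0 is [[0, 0], [0, 0]] with rank 0, so corank 2. A Groebner basis of the Jacobian ideal J(f) in C{u,v} is {v^5, u*v^3 - 3*v^4/8, u^2 - 2*u*v/3 + v^2/9}; counting standard monomials gives mu = 8. Corank 2; j^3 = (3*u - v)^3 is a perfect cube, so E-series; the 5-jet and mu = 8 give E_8.

E8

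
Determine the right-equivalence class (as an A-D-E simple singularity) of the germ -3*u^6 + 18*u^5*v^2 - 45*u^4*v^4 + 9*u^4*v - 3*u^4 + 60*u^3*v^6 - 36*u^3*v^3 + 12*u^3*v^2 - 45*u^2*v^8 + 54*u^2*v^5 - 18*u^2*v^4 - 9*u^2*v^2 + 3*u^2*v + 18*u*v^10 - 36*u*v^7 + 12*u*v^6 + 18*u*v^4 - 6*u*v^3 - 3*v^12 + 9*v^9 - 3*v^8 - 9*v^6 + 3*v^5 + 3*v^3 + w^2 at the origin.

D_{4}

The Hessian of f at 0 has rank 1. Corank 2; j^3 = 3*v*(u^2 + v^2) splits into three distinct lines over C (the quadratic factor has nonzero discriminant), so D_4.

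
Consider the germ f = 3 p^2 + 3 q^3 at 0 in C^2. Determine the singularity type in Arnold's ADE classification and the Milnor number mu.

Type A2, Milnor number mu = 2.

The Hessian of f at 0 has rank 1. Corank 1: A-series; mu = 2 gives A_2.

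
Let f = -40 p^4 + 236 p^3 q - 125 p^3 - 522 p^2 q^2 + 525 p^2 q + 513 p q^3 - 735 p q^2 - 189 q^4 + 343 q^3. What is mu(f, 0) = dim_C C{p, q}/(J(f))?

The Hessian of f at 0 is [[0, 0], [0, 0]] with rank 0, so corank 2. A Groebner basis of the Jacobian ideal J(f) in C{p,q} is {1171875*p^2/4 - 1640625*p*q/2 + q^4 - 125*q^3/4 + 2296875*q^2/4, p^3 + 15225*p^2/4 - 21315*p*q/2 - 63*q^3/20 + 29841*q^2/4, p^2*q + 7125*p^2/4 - 9975*p*q/2 - 43*q^3/20 + 13965*q^2/4, 625*p^2 + p*q^2 - 1750*p*q - 22*q^3/15 + 1225*q^2}; counting standard monomials gives mu = 7. Corank 2; j^3 = -(5*p - 7*q)^3 is a perfect cube, so E-series; the 4-jet and mu = 7 give E_7.

7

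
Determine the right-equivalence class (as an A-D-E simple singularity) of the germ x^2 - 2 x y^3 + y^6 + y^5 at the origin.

The Hessian of f at 0 has rank 1. Corank 1: A-series; mu = 4 gives A_4.

A4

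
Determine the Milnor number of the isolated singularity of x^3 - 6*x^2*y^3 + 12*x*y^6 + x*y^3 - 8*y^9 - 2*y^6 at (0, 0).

7

The Hessian of f at 0 is [[0, 0], [0, 0]] with rank 0, so corank 2. A Groebner basis of the Jacobian ideal J(f) in C{x,y} is {x^3, x*y^2, 3*x^2 + y^3}; counting standard monomials gives mu = 7. Corank 2; j^3 = x^3 is a perfect cube, so E-series; the 4-jet and mu = 7 give E_7.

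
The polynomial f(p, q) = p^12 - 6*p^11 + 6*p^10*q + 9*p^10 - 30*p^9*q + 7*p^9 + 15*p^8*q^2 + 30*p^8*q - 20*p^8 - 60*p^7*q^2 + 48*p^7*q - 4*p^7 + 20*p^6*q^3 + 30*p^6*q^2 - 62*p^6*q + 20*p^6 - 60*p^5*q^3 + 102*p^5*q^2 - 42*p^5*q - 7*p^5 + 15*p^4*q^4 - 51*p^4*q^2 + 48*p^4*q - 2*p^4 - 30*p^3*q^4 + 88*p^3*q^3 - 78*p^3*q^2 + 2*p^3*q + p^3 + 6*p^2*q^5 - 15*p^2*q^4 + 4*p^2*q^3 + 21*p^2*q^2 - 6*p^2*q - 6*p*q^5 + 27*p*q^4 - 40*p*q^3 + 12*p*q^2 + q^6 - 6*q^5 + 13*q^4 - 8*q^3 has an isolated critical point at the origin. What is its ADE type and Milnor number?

Type E_6, Milnor number mu = 6.

The Hessian of f at 0 is [[0, 0], [0, 0]] with rank 0, so corank 2. A Groebner basis of the Jacobian ideal J(f) in C{p,q} is {p^3 + 6*p^2/7 - 24*p*q/7 + 24*q^2/7, p^2*q + 4*p^2/7 - 16*p*q/7 + 16*q^2/7, 5*p^2/14 + p*q^2 - 10*p*q/7 + 10*q^2/7, 3*p^2/14 - 6*p*q/7 + q^3 + 6*q^2/7}; counting standard monomials gives mu = 6. Corank 2; j^3 = (p - 2*q)^3 is a perfect cube, so E-series; the 4-jet and mu = 6 give E_6.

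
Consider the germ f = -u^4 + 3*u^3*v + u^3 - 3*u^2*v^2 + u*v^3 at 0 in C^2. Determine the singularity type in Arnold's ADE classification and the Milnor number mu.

Type E_{7}, Milnor number mu = 7.

The Hessian of f at 0 has rank 0. Corank 2; j^3 = u^3 is a perfect cube, so E-series; the 4-jet and mu = 7 give E_7.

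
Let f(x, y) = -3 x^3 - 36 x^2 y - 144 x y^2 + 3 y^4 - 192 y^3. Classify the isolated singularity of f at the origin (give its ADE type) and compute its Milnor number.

Type E6, Milnor number mu = 6.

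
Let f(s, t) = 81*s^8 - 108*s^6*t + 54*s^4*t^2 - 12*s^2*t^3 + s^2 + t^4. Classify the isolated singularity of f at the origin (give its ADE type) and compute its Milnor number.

The Hessian of f at 0 has rank 1. Corank 1: A-series; mu = 3 gives A_3.

Type A3, Milnor number mu = 3.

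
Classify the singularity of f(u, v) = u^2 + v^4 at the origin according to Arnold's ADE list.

The Hessian of f at 0 has rank 1. Corank 1: A-series; mu = 3 gives A_3.

A_{3}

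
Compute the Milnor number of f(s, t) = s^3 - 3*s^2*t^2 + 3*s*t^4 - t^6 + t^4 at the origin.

The Hessian of f at 0 is [[0, 0], [0, 0]] with rank 0, so corank 2. A Groebner basis of the Jacobian ideal J(f) in C{s,t} is {s^3, s^2*t, -s^2/2 + s*t^2, t^3}; counting standard monomials gives mu = 6. Corank 2; j^3 = s^3 is a perfect cube, so E-series; the 4-jet and mu = 6 give E_6.

6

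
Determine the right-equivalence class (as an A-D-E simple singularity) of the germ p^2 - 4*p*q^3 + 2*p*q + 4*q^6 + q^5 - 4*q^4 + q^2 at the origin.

A_4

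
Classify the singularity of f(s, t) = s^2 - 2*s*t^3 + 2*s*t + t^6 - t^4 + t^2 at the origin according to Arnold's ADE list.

A_3

The Hessian of f at 0 has rank 1. Corank 1: A-series; mu = 3 gives A_3.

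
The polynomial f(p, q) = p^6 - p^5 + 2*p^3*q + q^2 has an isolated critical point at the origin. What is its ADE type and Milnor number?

Type A_4, Milnor number mu = 4.

The Hessian of f at 0 has rank 1. Corank 1: A-series; mu = 4 gives A_4.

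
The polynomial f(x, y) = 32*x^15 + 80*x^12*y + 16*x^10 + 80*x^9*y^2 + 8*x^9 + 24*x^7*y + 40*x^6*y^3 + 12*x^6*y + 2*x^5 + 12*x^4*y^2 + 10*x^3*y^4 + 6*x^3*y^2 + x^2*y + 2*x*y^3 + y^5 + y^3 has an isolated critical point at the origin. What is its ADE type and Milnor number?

Type D_{4}, Milnor number mu = 4.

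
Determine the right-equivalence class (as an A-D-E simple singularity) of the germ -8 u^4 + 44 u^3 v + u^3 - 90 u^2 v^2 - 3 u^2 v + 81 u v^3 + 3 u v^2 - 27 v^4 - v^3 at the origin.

E_{7}

The Hessian of f at 0 is [[0, 0], [0, 0]] with rank 0, so corank 2. A Groebner basis of the Jacobian ideal J(f) in C{u,v} is {3*u^2/4 - 3*u*v/2 + v^4 + v^3/4 + 3*v^2/4, u^3 - 15*u^2/4 + 15*u*v/2 - 9*v^3/4 - 15*v^2/4, u^2*v - 9*u^2/4 + 9*u*v/2 - 7*v^3/4 - 9*v^2/4, -u^2 + u*v^2 + 2*u*v - 4*v^3/3 - v^2}; counting standard monomials gives mu = 7. Corank 2; j^3 = (u - v)^3 is a perfect cube, so E-series; the 4-jet and mu = 7 give E_7.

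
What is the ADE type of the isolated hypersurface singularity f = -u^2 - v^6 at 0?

A5

The Hessian of f at 0 is [[-2, 0], [0, 0]] with rank 1, so corank 1. A Groebner basis of the Jacobian ideal J(f) in C{u,v} is {v^5, u}; counting standard monomials gives mu = 5. Corank 1: A-series; mu = 5 gives A_5.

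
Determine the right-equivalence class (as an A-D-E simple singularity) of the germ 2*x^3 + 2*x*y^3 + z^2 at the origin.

E_7

The Hessian of f at 0 has rank 1. Corank 2; j^3 = 2*x^3 is a perfect cube, so E-series; the 4-jet and mu = 7 give E_7.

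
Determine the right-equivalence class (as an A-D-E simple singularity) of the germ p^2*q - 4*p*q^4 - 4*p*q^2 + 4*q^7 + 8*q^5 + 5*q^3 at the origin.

The Hessian of f at 0 is [[0, 0], [0, 0]] with rank 0, so corank 2. A Groebner basis of the Jacobian ideal J(f) in C{p,q} is {q^3, p^2 - q^2, p*q - 2*q^2}; counting standard monomials gives mu = 4. Corank 2; j^3 = q*(p^2 - 4*p*q + 5*q^2) splits into three distinct lines over C (the quadratic factor has nonzero discriminant), so D_4.

D4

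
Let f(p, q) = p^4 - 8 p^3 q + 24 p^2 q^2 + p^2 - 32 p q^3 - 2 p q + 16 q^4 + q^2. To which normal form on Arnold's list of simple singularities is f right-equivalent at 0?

The Hessian of f at 0 has rank 1. Corank 1: A-series; mu = 3 gives A_3.

A_3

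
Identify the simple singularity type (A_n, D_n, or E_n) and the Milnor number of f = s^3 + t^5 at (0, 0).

Type E_{8}, Milnor number mu = 8.

The Hessian of f at 0 is [[0, 0], [0, 0]] with rank 0, so corank 2. A Groebner basis of the Jacobian ideal J(f) in C{s,t} is {t^4, s^2}; counting standard monomials gives mu = 8. Corank 2; j^3 = s^3 is a perfect cube, so E-series; the 5-jet and mu = 8 give E_8.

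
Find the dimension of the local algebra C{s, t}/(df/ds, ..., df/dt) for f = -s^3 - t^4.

6

The Hessian of f at 0 has rank 0. Corank 2; j^3 = -s^3 is a perfect cube, so E-series; the 4-jet and mu = 6 give E_6.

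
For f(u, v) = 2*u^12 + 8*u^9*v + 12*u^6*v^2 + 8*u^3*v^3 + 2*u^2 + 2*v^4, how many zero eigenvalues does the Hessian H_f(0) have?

1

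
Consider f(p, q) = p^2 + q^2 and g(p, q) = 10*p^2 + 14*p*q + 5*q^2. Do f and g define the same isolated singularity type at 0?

Yes.

The Hessian of f at 0 is [[2, 0], [0, 2]] with rank 2, so corank 0. A Groebner basis of the Jacobian ideal J(f) in C{p,q} is {p, q}; counting standard monomials gives mu = 1. Corank 0: nondegenerate Morse point, so A_1. The Hessian of g at 0 is [[20, 14], [14, 10]] with rank 2, so corank 0. A Groebner basis of the Jacobian ideal J(g) in C{p,q} is {p, q}; counting standard monomials gives mu = 1. Corank 0: nondegenerate Morse point, so A_1. Both have type A_1, hence right-equivalent.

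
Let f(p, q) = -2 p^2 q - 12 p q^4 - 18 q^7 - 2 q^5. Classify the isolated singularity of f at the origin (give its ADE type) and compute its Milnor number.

Type D_{6}, Milnor number mu = 6.

The Hessian of f at 0 has rank 0. Corank 2; j^3 = -2*p^2*q has shape L^2 M (L != M), so D-series; mu = 6 gives D_6.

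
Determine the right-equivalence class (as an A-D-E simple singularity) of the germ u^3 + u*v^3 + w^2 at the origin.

The Hessian of f at 0 has rank 1. Corank 2; j^3 = u^3 is a perfect cube, so E-series; the 4-jet and mu = 7 give E_7.

E7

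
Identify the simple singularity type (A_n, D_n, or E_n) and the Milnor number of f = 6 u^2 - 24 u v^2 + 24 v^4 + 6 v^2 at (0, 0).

The Hessian of f at 0 has rank 2. Corank 0: nondegenerate Morse point, so A_1.

Type A_{1}, Milnor number mu = 1.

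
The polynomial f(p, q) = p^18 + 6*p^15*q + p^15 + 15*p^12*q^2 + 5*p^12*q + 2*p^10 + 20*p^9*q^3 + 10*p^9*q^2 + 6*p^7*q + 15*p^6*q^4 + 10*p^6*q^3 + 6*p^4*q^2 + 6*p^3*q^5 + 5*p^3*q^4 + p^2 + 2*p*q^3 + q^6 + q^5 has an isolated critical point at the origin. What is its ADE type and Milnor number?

The Hessian of f at 0 has rank 1. Corank 1: A-series; mu = 4 gives A_4.

Type A_{4}, Milnor number mu = 4.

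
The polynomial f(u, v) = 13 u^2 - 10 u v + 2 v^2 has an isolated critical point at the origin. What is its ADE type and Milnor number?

The Hessian of f at 0 is [[26, -10], [-10, 4]] with rank 2, so corank 0. A Groebner basis of the Jacobian ideal J(f) in C{u,v} is {u, v}; counting standard monomials gives mu = 1. Corank 0: nondegenerate Morse point, so A_1.

Type A1, Milnor number mu = 1.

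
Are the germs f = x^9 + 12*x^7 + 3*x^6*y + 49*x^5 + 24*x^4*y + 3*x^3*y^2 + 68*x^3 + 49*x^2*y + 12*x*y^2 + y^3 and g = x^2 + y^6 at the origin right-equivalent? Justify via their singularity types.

The Hessian of f at 0 is [[0, 0], [0, 0]] with rank 0, so corank 2. A Groebner basis of the Jacobian ideal J(f) in C{x,y} is {y^3, x^2 - 3*y^2/47, x*y + 12*y^2/47}; counting standard monomials gives mu = 4. Corank 2; j^3 = (4*x + y)*(17*x^2 + 8*x*y + y^2) splits into three distinct lines over C (the quadratic factor has nonzero discriminant), so D_4. The Hessian of g at 0 is [[2, 0], [0, 0]] with rank 1, so corank 1. A Groebner basis of the Jacobian ideal J(g) in C{x,y} is {y^5, x}; counting standard monomials gives mu = 5. Corank 1: A-series; mu = 5 gives A_5. f is D_4 but g is A_5, hence not right-equivalent.

No.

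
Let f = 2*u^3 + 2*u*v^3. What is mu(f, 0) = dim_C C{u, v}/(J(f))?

7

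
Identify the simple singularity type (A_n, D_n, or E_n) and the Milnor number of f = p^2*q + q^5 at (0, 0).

The Hessian of f at 0 has rank 0. Corank 2; j^3 = p^2*q has shape L^2 M (L != M), so D-series; mu = 6 gives D_6.

Type D_{6}, Milnor number mu = 6.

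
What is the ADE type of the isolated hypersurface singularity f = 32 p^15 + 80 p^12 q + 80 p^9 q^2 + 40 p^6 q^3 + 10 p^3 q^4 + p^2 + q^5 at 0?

A_{4}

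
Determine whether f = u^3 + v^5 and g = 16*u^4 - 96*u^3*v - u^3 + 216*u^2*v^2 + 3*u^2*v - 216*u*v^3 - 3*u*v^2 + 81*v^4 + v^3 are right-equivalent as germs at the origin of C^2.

The Hessian of f at 0 is [[0, 0], [0, 0]] with rank 0, so corank 2. A Groebner basis of the Jacobian ideal J(f) in C{u,v} is {v^4, u^2}; counting standard monomials gives mu = 8. Corank 2; j^3 = u^3 is a perfect cube, so E-series; the 5-jet and mu = 8 give E_8. The Hessian of g at 0 is [[0, 0], [0, 0]] with rank 0, so corank 2. A Groebner basis of the Jacobian ideal J(g) in C{u,v} is {v^4, u*v^2 - 7*v^3/6, u^2 - 2*u*v + v^2}; counting standard monomials gives mu = 6. Corank 2; j^3 = -(u - v)^3 is a perfect cube, so E-series; the 4-jet and mu = 6 give E_6. f is E_8 but g is E_6, hence not right-equivalent.

No.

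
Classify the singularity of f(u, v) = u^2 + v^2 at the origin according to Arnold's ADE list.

A_1

The Hessian of f at 0 has rank 2. Corank 0: nondegenerate Morse point, so A_1.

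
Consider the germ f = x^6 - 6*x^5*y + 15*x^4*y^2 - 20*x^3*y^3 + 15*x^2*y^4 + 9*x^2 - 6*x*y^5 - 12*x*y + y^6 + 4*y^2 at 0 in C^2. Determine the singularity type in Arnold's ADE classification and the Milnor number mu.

The Hessian of f at 0 is [[18, -12], [-12, 8]] with rank 1, so corank 1. A Groebner basis of the Jacobian ideal J(f) in C{x,y} is {y^5, x - 2*y/3}; counting standard monomials gives mu = 5. Corank 1: A-series; mu = 5 gives A_5.

Type A_{5}, Milnor number mu = 5.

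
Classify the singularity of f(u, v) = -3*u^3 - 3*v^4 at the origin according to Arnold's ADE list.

The Hessian of f at 0 has rank 0. Corank 2; j^3 = -3*u^3 is a perfect cube, so E-series; the 4-jet and mu = 6 give E_6.

E_{6}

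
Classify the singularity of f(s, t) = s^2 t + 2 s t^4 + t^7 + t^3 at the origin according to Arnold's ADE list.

D_{4}

The Hessian of f at 0 is [[0, 0], [0, 0]] with rank 0, so corank 2. A Groebner basis of the Jacobian ideal J(f) in C{s,t} is {t^3, s^2 + 3*t^2, s*t}; counting standard monomials gives mu = 4. Corank 2; j^3 = t*(s^2 + t^2) splits into three distinct lines over C (the quadratic factor has nonzero discriminant), so D_4.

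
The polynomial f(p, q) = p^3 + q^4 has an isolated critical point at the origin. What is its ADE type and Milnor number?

The Hessian of f at 0 has rank 0. Corank 2; j^3 = p^3 is a perfect cube, so E-series; the 4-jet and mu = 6 give E_6.

Type E_{6}, Milnor number mu = 6.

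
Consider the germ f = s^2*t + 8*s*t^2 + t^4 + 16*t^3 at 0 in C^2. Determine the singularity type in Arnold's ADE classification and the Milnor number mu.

Type D_{5}, Milnor number mu = 5.

The Hessian of f at 0 is [[0, 0], [0, 0]] with rank 0, so corank 2. A Groebner basis of the Jacobian ideal J(f) in C{s,t} is {s^3 - 16*s^2 + 256*t^2, s^2/4 + t^3 - 4*t^2, s*t + 4*t^2}; counting standard monomials gives mu = 5. Corank 2; j^3 = t*(s + 4*t)^2 has shape L^2 M (L != M), so D-series; mu = 5 gives D_5.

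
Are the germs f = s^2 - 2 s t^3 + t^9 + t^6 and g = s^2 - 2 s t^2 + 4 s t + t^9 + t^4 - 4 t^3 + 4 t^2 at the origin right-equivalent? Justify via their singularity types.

The Hessian of f at 0 has rank 1. Corank 1: A-series; mu = 8 gives A_8. The Hessian of g at 0 has rank 1. Corank 1: A-series; mu = 8 gives A_8. Both have type A_8, hence right-equivalent.

Yes.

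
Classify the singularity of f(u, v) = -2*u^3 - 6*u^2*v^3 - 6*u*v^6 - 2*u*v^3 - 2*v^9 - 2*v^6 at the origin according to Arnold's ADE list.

The Hessian of f at 0 has rank 0. Corank 2; j^3 = -2*u^3 is a perfect cube, so E-series; the 4-jet and mu = 7 give E_7.

E_7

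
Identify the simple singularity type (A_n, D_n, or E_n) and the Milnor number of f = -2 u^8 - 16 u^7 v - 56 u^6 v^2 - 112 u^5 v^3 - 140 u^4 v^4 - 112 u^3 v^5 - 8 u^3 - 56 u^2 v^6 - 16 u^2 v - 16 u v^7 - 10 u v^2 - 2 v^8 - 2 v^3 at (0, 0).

The Hessian of f at 0 has rank 0. Corank 2; j^3 = -2*(u + v)*(2*u + v)^2 has shape L^2 M (L != M), so D-series; mu = 9 gives D_9.

Type D9, Milnor number mu = 9.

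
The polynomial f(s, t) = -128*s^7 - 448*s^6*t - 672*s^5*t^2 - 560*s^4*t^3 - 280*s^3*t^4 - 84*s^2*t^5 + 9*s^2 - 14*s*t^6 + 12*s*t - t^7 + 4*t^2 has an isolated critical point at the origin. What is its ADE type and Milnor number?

Type A_6, Milnor number mu = 6.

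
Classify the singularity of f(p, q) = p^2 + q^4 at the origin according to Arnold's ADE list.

A3

The Hessian of f at 0 has rank 1. Corank 1: A-series; mu = 3 gives A_3.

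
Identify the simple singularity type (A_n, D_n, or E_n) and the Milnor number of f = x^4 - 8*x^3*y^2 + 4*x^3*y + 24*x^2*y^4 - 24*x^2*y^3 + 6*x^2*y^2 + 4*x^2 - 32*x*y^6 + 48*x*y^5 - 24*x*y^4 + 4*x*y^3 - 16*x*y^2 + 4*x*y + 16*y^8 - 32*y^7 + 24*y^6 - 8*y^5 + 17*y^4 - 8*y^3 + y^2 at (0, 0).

Type A_{3}, Milnor number mu = 3.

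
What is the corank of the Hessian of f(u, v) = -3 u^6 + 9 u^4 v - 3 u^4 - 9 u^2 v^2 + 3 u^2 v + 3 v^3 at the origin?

The Hessian at 0 is [[0, 0], [0, 0]] of rank 0; hence corank 2.

2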